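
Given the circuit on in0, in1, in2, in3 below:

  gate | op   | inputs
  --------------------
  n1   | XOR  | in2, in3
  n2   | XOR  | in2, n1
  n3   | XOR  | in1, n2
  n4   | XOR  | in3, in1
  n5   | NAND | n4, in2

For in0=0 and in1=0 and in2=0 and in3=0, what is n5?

n4 = 0 XOR 0 = 0
n5 = 0 NAND 0 = 1

1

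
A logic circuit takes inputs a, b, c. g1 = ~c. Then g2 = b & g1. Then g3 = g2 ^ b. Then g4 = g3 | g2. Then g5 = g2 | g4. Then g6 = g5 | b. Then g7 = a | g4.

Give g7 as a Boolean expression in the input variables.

g1 = ~c
g2 = b & g1 = b & ~c
g3 = g2 ^ b = (b & ~c) ^ b
g4 = g3 | g2 = ((b & ~c) ^ b) | (b & ~c)
g7 = a | g4 = a | (((b & ~c) ^ b) | (b & ~c))

a | (((b & ~c) ^ b) | (b & ~c))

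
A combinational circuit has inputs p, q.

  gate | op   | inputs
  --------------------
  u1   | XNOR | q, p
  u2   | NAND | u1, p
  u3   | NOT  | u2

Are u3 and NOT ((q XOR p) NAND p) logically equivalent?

No

u1 = q XNOR p
u2 = u1 NAND p = (q XNOR p) NAND p
u3 = NOT u2 = NOT ((q XNOR p) NAND p)
At p=1, q=0: circuit gives 0, formula gives 1.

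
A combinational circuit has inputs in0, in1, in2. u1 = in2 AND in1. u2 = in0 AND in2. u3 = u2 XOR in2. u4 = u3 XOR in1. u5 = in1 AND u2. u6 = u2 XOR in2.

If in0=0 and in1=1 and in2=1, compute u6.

1

u2 = 0 AND 1 = 0
u6 = 0 XOR 1 = 1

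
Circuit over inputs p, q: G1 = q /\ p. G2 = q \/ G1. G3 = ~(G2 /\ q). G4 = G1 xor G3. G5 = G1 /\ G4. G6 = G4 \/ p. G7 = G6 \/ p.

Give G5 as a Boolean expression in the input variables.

G1 = q /\ p
G2 = q \/ G1 = q \/ (q /\ p)
G3 = ~(G2 /\ q) = ~((q \/ (q /\ p)) /\ q)
G4 = G1 xor G3 = (q /\ p) xor (~((q \/ (q /\ p)) /\ q))
G5 = G1 /\ G4 = (q /\ p) /\ ((q /\ p) xor (~((q \/ (q /\ p)) /\ q)))

(q /\ p) /\ ((q /\ p) xor (~((q \/ (q /\ p)) /\ q)))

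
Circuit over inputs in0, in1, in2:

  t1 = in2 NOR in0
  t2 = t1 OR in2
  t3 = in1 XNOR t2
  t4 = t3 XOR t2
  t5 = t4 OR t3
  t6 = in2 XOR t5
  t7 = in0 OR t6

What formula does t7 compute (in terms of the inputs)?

t1 = in2 NOR in0
t2 = t1 OR in2 = (in2 NOR in0) OR in2
t3 = in1 XNOR t2 = in1 XNOR ((in2 NOR in0) OR in2)
t4 = t3 XOR t2 = (in1 XNOR ((in2 NOR in0) OR in2)) XOR ((in2 NOR in0) OR in2)
t5 = t4 OR t3 = ((in1 XNOR ((in2 NOR in0) OR in2)) XOR ((in2 NOR in0) OR in2)) OR (in1 XNOR ((in2 NOR in0) OR in2))
t6 = in2 XOR t5 = in2 XOR (((in1 XNOR ((in2 NOR in0) OR in2)) XOR ((in2 NOR in0) OR in2)) OR (in1 XNOR ((in2 NOR in0) OR in2)))
t7 = in0 OR t6 = in0 OR (in2 XOR (((in1 XNOR ((in2 NOR in0) OR in2)) XOR ((in2 NOR in0) OR in2)) OR (in1 XNOR ((in2 NOR in0) OR in2))))

in0 OR (in2 XOR (((in1 XNOR ((in2 NOR in0) OR in2)) XOR ((in2 NOR in0) OR in2)) OR (in1 XNOR ((in2 NOR in0) OR in2))))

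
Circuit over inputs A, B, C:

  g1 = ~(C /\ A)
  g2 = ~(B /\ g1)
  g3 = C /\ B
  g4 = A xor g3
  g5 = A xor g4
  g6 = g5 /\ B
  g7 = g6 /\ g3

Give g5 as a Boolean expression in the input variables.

A xor (A xor (C /\ B))

g3 = C /\ B
g4 = A xor g3 = A xor (C /\ B)
g5 = A xor g4 = A xor (A xor (C /\ B))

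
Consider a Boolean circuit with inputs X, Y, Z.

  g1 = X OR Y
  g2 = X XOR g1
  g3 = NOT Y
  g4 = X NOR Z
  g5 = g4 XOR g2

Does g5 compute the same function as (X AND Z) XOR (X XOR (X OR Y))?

No

g1 = X OR Y
g2 = X XOR g1 = X XOR (X OR Y)
g4 = X NOR Z
g5 = g4 XOR g2 = (X NOR Z) XOR (X XOR (X OR Y))
At X=0, Y=0, Z=0: circuit gives 1, formula gives 0.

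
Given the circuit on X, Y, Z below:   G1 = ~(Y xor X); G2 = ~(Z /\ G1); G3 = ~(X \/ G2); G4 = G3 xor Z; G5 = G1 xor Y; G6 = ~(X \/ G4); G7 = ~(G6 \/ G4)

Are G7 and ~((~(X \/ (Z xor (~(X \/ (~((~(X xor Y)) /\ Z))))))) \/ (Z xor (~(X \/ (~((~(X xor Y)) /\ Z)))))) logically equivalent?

G1 = ~(Y xor X)
G2 = ~(Z /\ G1) = ~(Z /\ (~(Y xor X)))
G3 = ~(X \/ G2) = ~(X \/ (~(Z /\ (~(Y xor X)))))
G4 = G3 xor Z = (~(X \/ (~(Z /\ (~(Y xor X)))))) xor Z
G6 = ~(X \/ G4) = ~(X \/ ((~(X \/ (~(Z /\ (~(Y xor X)))))) xor Z))
G7 = ~(G6 \/ G4) = ~((~(X \/ ((~(X \/ (~(Z /\ (~(Y xor X)))))) xor Z))) \/ ((~(X \/ (~(Z /\ (~(Y xor X)))))) xor Z))
At X=0, Y=0, Z=0: circuit gives 0, formula gives 0.
At X=1, Y=0, Z=0: circuit gives 1, formula gives 1.
Agrees on all 8 inputs.

Yes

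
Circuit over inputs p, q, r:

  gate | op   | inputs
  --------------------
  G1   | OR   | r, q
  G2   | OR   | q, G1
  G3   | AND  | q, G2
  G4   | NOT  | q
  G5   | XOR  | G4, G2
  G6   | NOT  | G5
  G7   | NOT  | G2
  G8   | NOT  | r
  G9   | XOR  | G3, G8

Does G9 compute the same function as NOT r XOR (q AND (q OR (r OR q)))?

G1 = r OR q
G2 = q OR G1 = q OR (r OR q)
G3 = q AND G2 = q AND (q OR (r OR q))
G8 = NOT r
G9 = G3 XOR G8 = (q AND (q OR (r OR q))) XOR NOT r
At p=0, q=0, r=1: circuit gives 0, formula gives 0.
At p=0, q=0, r=0: circuit gives 1, formula gives 1.
Agrees on all 8 inputs.

Yes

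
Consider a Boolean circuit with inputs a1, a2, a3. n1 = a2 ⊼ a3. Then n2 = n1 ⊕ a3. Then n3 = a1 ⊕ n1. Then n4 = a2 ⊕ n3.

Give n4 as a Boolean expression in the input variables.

a2 ⊕ (a1 ⊕ (a2 ⊼ a3))

n1 = a2 ⊼ a3
n3 = a1 ⊕ n1 = a1 ⊕ (a2 ⊼ a3)
n4 = a2 ⊕ n3 = a2 ⊕ (a1 ⊕ (a2 ⊼ a3))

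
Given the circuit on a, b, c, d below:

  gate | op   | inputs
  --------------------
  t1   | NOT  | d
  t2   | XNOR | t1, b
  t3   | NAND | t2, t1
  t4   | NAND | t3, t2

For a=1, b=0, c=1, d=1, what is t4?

0

t1 = NOT 1 = 0
t2 = 0 XNOR 0 = 1
t3 = 1 NAND 0 = 1
t4 = 1 NAND 1 = 0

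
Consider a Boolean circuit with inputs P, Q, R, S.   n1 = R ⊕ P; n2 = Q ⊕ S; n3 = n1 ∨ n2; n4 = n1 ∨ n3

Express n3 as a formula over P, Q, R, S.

n1 = R ⊕ P
n2 = Q ⊕ S
n3 = n1 ∨ n2 = (R ⊕ P) ∨ (Q ⊕ S)

(R ⊕ P) ∨ (Q ⊕ S)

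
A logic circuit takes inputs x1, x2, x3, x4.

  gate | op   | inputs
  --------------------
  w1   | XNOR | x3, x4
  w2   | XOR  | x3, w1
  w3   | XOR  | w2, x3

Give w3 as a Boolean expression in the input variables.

w1 = x3 XNOR x4
w2 = x3 XOR w1 = x3 XOR (x3 XNOR x4)
w3 = w2 XOR x3 = (x3 XOR (x3 XNOR x4)) XOR x3

(x3 XOR (x3 XNOR x4)) XOR x3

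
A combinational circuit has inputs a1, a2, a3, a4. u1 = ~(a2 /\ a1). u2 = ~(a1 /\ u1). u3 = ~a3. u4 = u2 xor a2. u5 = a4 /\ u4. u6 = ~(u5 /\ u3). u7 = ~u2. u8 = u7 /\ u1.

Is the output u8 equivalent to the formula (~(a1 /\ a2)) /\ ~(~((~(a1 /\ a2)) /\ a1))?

u1 = ~(a2 /\ a1)
u2 = ~(a1 /\ u1) = ~(a1 /\ (~(a2 /\ a1)))
u7 = ~u2 = ~(~(a1 /\ (~(a2 /\ a1))))
u8 = u7 /\ u1 = ~(~(a1 /\ (~(a2 /\ a1)))) /\ (~(a2 /\ a1))
At a1=0, a2=0, a3=0, a4=0: circuit gives 0, formula gives 0.
At a1=1, a2=0, a3=0, a4=0: circuit gives 1, formula gives 1.
Agrees on all 16 inputs.

Yes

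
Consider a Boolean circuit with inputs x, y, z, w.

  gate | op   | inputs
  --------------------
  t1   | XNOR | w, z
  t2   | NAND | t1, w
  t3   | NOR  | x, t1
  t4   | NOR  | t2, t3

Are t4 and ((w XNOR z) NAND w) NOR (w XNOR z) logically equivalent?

No

t1 = w XNOR z
t2 = t1 NAND w = (w XNOR z) NAND w
t3 = x NOR t1 = x NOR (w XNOR z)
t4 = t2 NOR t3 = ((w XNOR z) NAND w) NOR (x NOR (w XNOR z))
At x=0, y=0, z=1, w=1: circuit gives 1, formula gives 0.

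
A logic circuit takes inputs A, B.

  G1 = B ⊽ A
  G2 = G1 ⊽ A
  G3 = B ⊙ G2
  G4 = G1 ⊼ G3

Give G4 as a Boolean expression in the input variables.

(B ⊽ A) ⊼ (B ⊙ ((B ⊽ A) ⊽ A))

G1 = B ⊽ A
G2 = G1 ⊽ A = (B ⊽ A) ⊽ A
G3 = B ⊙ G2 = B ⊙ ((B ⊽ A) ⊽ A)
G4 = G1 ⊼ G3 = (B ⊽ A) ⊼ (B ⊙ ((B ⊽ A) ⊽ A))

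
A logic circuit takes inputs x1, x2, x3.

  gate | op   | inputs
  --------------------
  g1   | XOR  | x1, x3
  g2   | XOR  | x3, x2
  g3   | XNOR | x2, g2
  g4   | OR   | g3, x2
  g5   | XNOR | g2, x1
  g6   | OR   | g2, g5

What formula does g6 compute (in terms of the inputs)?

(x3 XOR x2) OR ((x3 XOR x2) XNOR x1)

g2 = x3 XOR x2
g5 = g2 XNOR x1 = (x3 XOR x2) XNOR x1
g6 = g2 OR g5 = (x3 XOR x2) OR ((x3 XOR x2) XNOR x1)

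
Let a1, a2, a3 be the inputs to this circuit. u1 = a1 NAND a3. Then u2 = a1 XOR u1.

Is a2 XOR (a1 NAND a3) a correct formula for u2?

No

u1 = a1 NAND a3
u2 = a1 XOR u1 = a1 XOR (a1 NAND a3)
At a1=0, a2=1, a3=0: circuit gives 1, formula gives 0.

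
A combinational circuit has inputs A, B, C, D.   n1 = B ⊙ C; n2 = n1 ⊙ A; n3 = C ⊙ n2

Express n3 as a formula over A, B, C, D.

n1 = B ⊙ C
n2 = n1 ⊙ A = (B ⊙ C) ⊙ A
n3 = C ⊙ n2 = C ⊙ ((B ⊙ C) ⊙ A)

C ⊙ ((B ⊙ C) ⊙ A)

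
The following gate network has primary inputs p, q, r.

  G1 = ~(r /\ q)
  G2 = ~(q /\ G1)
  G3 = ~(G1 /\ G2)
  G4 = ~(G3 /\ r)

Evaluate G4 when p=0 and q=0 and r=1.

G1 = ~(1 /\ 0) = 1
G2 = ~(0 /\ 1) = 1
G3 = ~(1 /\ 1) = 0
G4 = ~(0 /\ 1) = 1

1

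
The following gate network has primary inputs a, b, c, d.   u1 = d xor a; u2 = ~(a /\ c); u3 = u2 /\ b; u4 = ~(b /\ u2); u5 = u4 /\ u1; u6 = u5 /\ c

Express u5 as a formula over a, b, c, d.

(~(b /\ (~(a /\ c)))) /\ (d xor a)

u1 = d xor a
u2 = ~(a /\ c)
u4 = ~(b /\ u2) = ~(b /\ (~(a /\ c)))
u5 = u4 /\ u1 = (~(b /\ (~(a /\ c)))) /\ (d xor a)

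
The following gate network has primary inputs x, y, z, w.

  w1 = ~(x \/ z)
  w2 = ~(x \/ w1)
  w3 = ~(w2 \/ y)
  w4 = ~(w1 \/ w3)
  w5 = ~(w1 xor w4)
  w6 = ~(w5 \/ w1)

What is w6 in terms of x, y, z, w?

~((~((~(x \/ z)) xor (~((~(x \/ z)) \/ (~((~(x \/ (~(x \/ z)))) \/ y)))))) \/ (~(x \/ z)))

w1 = ~(x \/ z)
w2 = ~(x \/ w1) = ~(x \/ (~(x \/ z)))
w3 = ~(w2 \/ y) = ~((~(x \/ (~(x \/ z)))) \/ y)
w4 = ~(w1 \/ w3) = ~((~(x \/ z)) \/ (~((~(x \/ (~(x \/ z)))) \/ y)))
w5 = ~(w1 xor w4) = ~((~(x \/ z)) xor (~((~(x \/ z)) \/ (~((~(x \/ (~(x \/ z)))) \/ y)))))
w6 = ~(w5 \/ w1) = ~((~((~(x \/ z)) xor (~((~(x \/ z)) \/ (~((~(x \/ (~(x \/ z)))) \/ y)))))) \/ (~(x \/ z)))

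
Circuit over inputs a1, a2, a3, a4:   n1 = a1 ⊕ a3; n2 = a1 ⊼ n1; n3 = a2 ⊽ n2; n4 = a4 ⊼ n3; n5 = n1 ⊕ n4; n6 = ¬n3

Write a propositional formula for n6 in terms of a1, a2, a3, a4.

¬(a2 ⊽ (a1 ⊼ (a1 ⊕ a3)))

n1 = a1 ⊕ a3
n2 = a1 ⊼ n1 = a1 ⊼ (a1 ⊕ a3)
n3 = a2 ⊽ n2 = a2 ⊽ (a1 ⊼ (a1 ⊕ a3))
n6 = ¬n3 = ¬(a2 ⊽ (a1 ⊼ (a1 ⊕ a3)))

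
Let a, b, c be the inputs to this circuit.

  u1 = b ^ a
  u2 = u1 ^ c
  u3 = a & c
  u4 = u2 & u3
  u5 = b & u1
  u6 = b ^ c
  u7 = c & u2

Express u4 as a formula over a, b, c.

((b ^ a) ^ c) & (a & c)

u1 = b ^ a
u2 = u1 ^ c = (b ^ a) ^ c
u3 = a & c
u4 = u2 & u3 = ((b ^ a) ^ c) & (a & c)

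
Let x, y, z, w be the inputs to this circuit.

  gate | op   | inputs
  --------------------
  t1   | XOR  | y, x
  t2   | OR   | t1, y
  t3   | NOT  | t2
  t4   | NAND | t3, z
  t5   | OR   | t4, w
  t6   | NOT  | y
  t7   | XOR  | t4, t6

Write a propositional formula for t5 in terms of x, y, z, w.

(NOT ((y XOR x) OR y) NAND z) OR w

t1 = y XOR x
t2 = t1 OR y = (y XOR x) OR y
t3 = NOT t2 = NOT ((y XOR x) OR y)
t4 = t3 NAND z = NOT ((y XOR x) OR y) NAND z
t5 = t4 OR w = (NOT ((y XOR x) OR y) NAND z) OR w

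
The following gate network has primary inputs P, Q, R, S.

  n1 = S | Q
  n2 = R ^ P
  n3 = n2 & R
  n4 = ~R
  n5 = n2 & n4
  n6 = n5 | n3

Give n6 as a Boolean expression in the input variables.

n2 = R ^ P
n3 = n2 & R = (R ^ P) & R
n4 = ~R
n5 = n2 & n4 = (R ^ P) & ~R
n6 = n5 | n3 = ((R ^ P) & ~R) | ((R ^ P) & R)

((R ^ P) & ~R) | ((R ^ P) & R)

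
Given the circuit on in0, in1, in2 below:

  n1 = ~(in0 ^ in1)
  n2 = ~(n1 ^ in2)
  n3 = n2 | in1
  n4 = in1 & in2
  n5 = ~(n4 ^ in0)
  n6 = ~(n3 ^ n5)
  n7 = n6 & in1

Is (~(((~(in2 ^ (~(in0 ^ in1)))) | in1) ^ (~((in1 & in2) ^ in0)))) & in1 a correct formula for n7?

Yes

n1 = ~(in0 ^ in1)
n2 = ~(n1 ^ in2) = ~((~(in0 ^ in1)) ^ in2)
n3 = n2 | in1 = (~((~(in0 ^ in1)) ^ in2)) | in1
n4 = in1 & in2
n5 = ~(n4 ^ in0) = ~((in1 & in2) ^ in0)
n6 = ~(n3 ^ n5) = ~(((~((~(in0 ^ in1)) ^ in2)) | in1) ^ (~((in1 & in2) ^ in0)))
n7 = n6 & in1 = (~(((~((~(in0 ^ in1)) ^ in2)) | in1) ^ (~((in1 & in2) ^ in0)))) & in1
At in0=0, in1=0, in2=0: circuit gives 0, formula gives 0.
At in0=0, in1=1, in2=0: circuit gives 1, formula gives 1.
Agrees on all 8 inputs.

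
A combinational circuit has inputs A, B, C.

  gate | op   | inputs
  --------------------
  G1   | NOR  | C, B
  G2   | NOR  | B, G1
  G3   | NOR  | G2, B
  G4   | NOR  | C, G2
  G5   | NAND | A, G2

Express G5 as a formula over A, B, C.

G1 = C NOR B
G2 = B NOR G1 = B NOR (C NOR B)
G5 = A NAND G2 = A NAND (B NOR (C NOR B))

A NAND (B NOR (C NOR B))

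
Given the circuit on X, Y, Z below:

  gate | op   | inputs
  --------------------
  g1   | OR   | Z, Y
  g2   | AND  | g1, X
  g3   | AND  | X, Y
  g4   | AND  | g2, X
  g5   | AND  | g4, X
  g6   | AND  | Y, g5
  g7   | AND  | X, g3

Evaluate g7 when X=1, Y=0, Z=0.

0

g3 = 1 AND 0 = 0
g7 = 1 AND 0 = 0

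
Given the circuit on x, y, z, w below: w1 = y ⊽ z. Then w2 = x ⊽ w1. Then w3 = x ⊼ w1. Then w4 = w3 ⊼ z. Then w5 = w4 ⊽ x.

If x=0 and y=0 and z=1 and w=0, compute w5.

w1 = 0 ⊽ 1 = 0
w3 = 0 ⊼ 0 = 1
w4 = 1 ⊼ 1 = 0
w5 = 0 ⊽ 0 = 1

1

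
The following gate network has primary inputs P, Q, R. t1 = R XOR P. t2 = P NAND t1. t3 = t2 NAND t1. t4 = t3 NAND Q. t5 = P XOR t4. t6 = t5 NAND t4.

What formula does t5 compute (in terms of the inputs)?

P XOR (((P NAND (R XOR P)) NAND (R XOR P)) NAND Q)

t1 = R XOR P
t2 = P NAND t1 = P NAND (R XOR P)
t3 = t2 NAND t1 = (P NAND (R XOR P)) NAND (R XOR P)
t4 = t3 NAND Q = ((P NAND (R XOR P)) NAND (R XOR P)) NAND Q
t5 = P XOR t4 = P XOR (((P NAND (R XOR P)) NAND (R XOR P)) NAND Q)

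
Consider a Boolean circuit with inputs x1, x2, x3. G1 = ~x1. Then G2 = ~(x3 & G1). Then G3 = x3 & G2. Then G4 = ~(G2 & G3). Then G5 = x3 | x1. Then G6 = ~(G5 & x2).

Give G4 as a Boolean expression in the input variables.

~((~(x3 & ~x1)) & (x3 & (~(x3 & ~x1))))

G1 = ~x1
G2 = ~(x3 & G1) = ~(x3 & ~x1)
G3 = x3 & G2 = x3 & (~(x3 & ~x1))
G4 = ~(G2 & G3) = ~((~(x3 & ~x1)) & (x3 & (~(x3 & ~x1))))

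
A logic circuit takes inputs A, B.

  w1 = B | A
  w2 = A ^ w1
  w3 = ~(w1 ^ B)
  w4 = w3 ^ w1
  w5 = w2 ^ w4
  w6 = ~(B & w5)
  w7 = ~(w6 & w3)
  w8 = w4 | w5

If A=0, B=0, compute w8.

1

w1 = 0 | 0 = 0
w2 = 0 ^ 0 = 0
w3 = ~(0 ^ 0) = 1
w4 = 1 ^ 0 = 1
w5 = 0 ^ 1 = 1
w8 = 1 | 1 = 1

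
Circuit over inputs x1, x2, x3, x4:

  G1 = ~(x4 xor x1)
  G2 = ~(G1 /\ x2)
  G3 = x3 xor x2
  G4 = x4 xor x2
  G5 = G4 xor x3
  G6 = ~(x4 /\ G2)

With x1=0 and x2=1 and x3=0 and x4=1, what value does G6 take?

0

G1 = ~(1 xor 0) = 0
G2 = ~(0 /\ 1) = 1
G6 = ~(1 /\ 1) = 0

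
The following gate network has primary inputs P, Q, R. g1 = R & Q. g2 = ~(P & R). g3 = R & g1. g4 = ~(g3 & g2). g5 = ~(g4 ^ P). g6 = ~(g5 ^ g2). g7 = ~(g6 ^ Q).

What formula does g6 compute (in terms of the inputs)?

~((~((~((R & (R & Q)) & (~(P & R)))) ^ P)) ^ (~(P & R)))

g1 = R & Q
g2 = ~(P & R)
g3 = R & g1 = R & (R & Q)
g4 = ~(g3 & g2) = ~((R & (R & Q)) & (~(P & R)))
g5 = ~(g4 ^ P) = ~((~((R & (R & Q)) & (~(P & R)))) ^ P)
g6 = ~(g5 ^ g2) = ~((~((~((R & (R & Q)) & (~(P & R)))) ^ P)) ^ (~(P & R)))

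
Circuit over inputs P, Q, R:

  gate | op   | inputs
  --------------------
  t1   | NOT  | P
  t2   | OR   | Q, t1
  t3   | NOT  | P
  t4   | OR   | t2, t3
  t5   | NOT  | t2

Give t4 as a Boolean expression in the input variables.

t1 = NOT P
t2 = Q OR t1 = Q OR NOT P
t3 = NOT P
t4 = t2 OR t3 = (Q OR NOT P) OR NOT P

(Q OR NOT P) OR NOT P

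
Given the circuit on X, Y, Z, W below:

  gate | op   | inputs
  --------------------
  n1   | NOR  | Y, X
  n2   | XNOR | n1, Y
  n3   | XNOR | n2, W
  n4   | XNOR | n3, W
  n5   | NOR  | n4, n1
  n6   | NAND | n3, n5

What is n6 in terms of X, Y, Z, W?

(((Y NOR X) XNOR Y) XNOR W) NAND (((((Y NOR X) XNOR Y) XNOR W) XNOR W) NOR (Y NOR X))

n1 = Y NOR X
n2 = n1 XNOR Y = (Y NOR X) XNOR Y
n3 = n2 XNOR W = ((Y NOR X) XNOR Y) XNOR W
n4 = n3 XNOR W = (((Y NOR X) XNOR Y) XNOR W) XNOR W
n5 = n4 NOR n1 = ((((Y NOR X) XNOR Y) XNOR W) XNOR W) NOR (Y NOR X)
n6 = n3 NAND n5 = (((Y NOR X) XNOR Y) XNOR W) NAND (((((Y NOR X) XNOR Y) XNOR W) XNOR W) NOR (Y NOR X))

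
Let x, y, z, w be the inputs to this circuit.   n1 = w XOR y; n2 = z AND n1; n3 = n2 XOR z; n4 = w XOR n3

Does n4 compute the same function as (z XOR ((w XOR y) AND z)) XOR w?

n1 = w XOR y
n2 = z AND n1 = z AND (w XOR y)
n3 = n2 XOR z = (z AND (w XOR y)) XOR z
n4 = w XOR n3 = w XOR ((z AND (w XOR y)) XOR z)
At x=0, y=0, z=0, w=0: circuit gives 0, formula gives 0.
At x=0, y=0, z=0, w=1: circuit gives 1, formula gives 1.
Agrees on all 16 inputs.

Yes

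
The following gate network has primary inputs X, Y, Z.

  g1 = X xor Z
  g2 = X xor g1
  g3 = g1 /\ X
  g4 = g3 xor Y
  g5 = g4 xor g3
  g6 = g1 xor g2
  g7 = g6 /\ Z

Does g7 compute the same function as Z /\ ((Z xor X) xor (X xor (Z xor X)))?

g1 = X xor Z
g2 = X xor g1 = X xor (X xor Z)
g6 = g1 xor g2 = (X xor Z) xor (X xor (X xor Z))
g7 = g6 /\ Z = ((X xor Z) xor (X xor (X xor Z))) /\ Z
At X=0, Y=0, Z=0: circuit gives 0, formula gives 0.
At X=1, Y=0, Z=1: circuit gives 1, formula gives 1.
Agrees on all 8 inputs.

Yes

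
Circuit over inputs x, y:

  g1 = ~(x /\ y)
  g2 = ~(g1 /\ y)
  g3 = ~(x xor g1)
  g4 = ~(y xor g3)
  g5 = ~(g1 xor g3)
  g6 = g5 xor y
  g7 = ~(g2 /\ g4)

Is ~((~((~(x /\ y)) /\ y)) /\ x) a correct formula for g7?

No

g1 = ~(x /\ y)
g2 = ~(g1 /\ y) = ~((~(x /\ y)) /\ y)
g3 = ~(x xor g1) = ~(x xor (~(x /\ y)))
g4 = ~(y xor g3) = ~(y xor (~(x xor (~(x /\ y)))))
g7 = ~(g2 /\ g4) = ~((~((~(x /\ y)) /\ y)) /\ (~(y xor (~(x xor (~(x /\ y)))))))
At x=0, y=0: circuit gives 0, formula gives 1.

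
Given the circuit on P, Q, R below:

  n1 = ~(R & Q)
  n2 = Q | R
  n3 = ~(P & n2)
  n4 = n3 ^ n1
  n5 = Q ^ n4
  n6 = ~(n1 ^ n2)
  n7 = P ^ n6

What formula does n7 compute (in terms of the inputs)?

n1 = ~(R & Q)
n2 = Q | R
n6 = ~(n1 ^ n2) = ~((~(R & Q)) ^ (Q | R))
n7 = P ^ n6 = P ^ (~((~(R & Q)) ^ (Q | R)))

P ^ (~((~(R & Q)) ^ (Q | R)))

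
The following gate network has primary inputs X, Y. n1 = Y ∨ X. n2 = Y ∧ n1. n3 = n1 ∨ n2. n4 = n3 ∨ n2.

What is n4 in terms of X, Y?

n1 = Y ∨ X
n2 = Y ∧ n1 = Y ∧ (Y ∨ X)
n3 = n1 ∨ n2 = (Y ∨ X) ∨ (Y ∧ (Y ∨ X))
n4 = n3 ∨ n2 = ((Y ∨ X) ∨ (Y ∧ (Y ∨ X))) ∨ (Y ∧ (Y ∨ X))

((Y ∨ X) ∨ (Y ∧ (Y ∨ X))) ∨ (Y ∧ (Y ∨ X))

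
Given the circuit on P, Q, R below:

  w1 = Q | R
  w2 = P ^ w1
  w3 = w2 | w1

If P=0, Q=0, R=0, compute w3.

w1 = 0 | 0 = 0
w2 = 0 ^ 0 = 0
w3 = 0 | 0 = 0

0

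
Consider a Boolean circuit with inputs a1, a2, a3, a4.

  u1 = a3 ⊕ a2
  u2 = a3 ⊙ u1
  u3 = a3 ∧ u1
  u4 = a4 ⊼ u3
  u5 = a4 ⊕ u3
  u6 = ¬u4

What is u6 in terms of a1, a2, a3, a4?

u1 = a3 ⊕ a2
u3 = a3 ∧ u1 = a3 ∧ (a3 ⊕ a2)
u4 = a4 ⊼ u3 = a4 ⊼ (a3 ∧ (a3 ⊕ a2))
u6 = ¬u4 = ¬(a4 ⊼ (a3 ∧ (a3 ⊕ a2)))

¬(a4 ⊼ (a3 ∧ (a3 ⊕ a2)))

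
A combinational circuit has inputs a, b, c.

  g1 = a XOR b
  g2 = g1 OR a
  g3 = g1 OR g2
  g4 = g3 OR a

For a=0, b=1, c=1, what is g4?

1

g1 = 0 XOR 1 = 1
g2 = 1 OR 0 = 1
g3 = 1 OR 1 = 1
g4 = 1 OR 0 = 1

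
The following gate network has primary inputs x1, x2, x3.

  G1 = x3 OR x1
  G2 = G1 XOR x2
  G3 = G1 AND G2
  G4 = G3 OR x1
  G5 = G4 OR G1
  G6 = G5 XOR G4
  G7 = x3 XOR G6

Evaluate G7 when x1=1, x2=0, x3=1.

1

G1 = 1 OR 1 = 1
G2 = 1 XOR 0 = 1
G3 = 1 AND 1 = 1
G4 = 1 OR 1 = 1
G5 = 1 OR 1 = 1
G6 = 1 XOR 1 = 0
G7 = 1 XOR 0 = 1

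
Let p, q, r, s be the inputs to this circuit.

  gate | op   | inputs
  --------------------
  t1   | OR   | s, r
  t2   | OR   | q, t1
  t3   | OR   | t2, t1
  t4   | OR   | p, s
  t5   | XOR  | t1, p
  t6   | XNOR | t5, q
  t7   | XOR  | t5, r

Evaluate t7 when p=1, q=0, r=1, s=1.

1

t1 = 1 OR 1 = 1
t5 = 1 XOR 1 = 0
t7 = 0 XOR 1 = 1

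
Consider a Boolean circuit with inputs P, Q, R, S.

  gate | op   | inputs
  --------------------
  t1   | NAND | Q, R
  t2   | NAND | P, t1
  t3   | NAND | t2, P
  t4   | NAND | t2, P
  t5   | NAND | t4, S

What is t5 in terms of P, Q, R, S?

t1 = Q NAND R
t2 = P NAND t1 = P NAND (Q NAND R)
t4 = t2 NAND P = (P NAND (Q NAND R)) NAND P
t5 = t4 NAND S = ((P NAND (Q NAND R)) NAND P) NAND S

((P NAND (Q NAND R)) NAND P) NAND S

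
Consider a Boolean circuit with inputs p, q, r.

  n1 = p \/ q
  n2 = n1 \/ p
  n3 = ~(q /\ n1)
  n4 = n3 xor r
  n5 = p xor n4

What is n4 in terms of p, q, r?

(~(q /\ (p \/ q))) xor r

n1 = p \/ q
n3 = ~(q /\ n1) = ~(q /\ (p \/ q))
n4 = n3 xor r = (~(q /\ (p \/ q))) xor r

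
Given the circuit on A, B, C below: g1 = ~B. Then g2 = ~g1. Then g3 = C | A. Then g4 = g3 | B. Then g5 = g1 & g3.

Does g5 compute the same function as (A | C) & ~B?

Yes

g1 = ~B
g3 = C | A
g5 = g1 & g3 = ~B & (C | A)
At A=0, B=0, C=0: circuit gives 0, formula gives 0.
At A=0, B=0, C=1: circuit gives 1, formula gives 1.
Agrees on all 8 inputs.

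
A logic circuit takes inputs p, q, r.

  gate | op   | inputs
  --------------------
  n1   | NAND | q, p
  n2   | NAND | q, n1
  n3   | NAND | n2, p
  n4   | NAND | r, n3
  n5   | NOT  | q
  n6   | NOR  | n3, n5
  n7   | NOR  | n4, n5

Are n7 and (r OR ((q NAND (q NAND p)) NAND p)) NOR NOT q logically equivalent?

No

n1 = q NAND p
n2 = q NAND n1 = q NAND (q NAND p)
n3 = n2 NAND p = (q NAND (q NAND p)) NAND p
n4 = r NAND n3 = r NAND ((q NAND (q NAND p)) NAND p)
n5 = NOT q
n7 = n4 NOR n5 = (r NAND ((q NAND (q NAND p)) NAND p)) NOR NOT q
At p=0, q=1, r=1: circuit gives 1, formula gives 0.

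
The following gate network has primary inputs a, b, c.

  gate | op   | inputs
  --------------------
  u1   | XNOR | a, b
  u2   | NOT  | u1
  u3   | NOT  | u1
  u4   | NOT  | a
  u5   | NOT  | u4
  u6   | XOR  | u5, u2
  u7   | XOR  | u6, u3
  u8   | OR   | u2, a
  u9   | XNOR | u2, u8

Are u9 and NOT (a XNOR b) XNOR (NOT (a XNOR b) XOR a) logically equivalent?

u1 = a XNOR b
u2 = NOT u1 = NOT (a XNOR b)
u8 = u2 OR a = NOT (a XNOR b) OR a
u9 = u2 XNOR u8 = NOT (a XNOR b) XNOR (NOT (a XNOR b) OR a)
At a=1, b=0, c=0: circuit gives 1, formula gives 0.

No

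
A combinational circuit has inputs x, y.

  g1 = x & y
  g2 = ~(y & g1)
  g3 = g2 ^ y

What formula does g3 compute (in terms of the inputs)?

g1 = x & y
g2 = ~(y & g1) = ~(y & (x & y))
g3 = g2 ^ y = (~(y & (x & y))) ^ y

(~(y & (x & y))) ^ y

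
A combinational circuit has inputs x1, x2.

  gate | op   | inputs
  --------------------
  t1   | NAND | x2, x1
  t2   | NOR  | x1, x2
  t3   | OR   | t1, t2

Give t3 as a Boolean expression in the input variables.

t1 = x2 NAND x1
t2 = x1 NOR x2
t3 = t1 OR t2 = (x2 NAND x1) OR (x1 NOR x2)

(x2 NAND x1) OR (x1 NOR x2)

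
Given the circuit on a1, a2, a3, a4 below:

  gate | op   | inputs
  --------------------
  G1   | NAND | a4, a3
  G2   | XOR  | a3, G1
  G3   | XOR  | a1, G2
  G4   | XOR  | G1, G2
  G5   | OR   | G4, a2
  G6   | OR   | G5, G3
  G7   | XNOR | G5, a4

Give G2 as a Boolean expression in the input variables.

G1 = a4 NAND a3
G2 = a3 XOR G1 = a3 XOR (a4 NAND a3)

a3 XOR (a4 NAND a3)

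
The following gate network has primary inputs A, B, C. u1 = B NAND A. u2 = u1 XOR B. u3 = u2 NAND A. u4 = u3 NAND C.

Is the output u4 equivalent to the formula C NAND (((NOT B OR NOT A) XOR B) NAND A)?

Yes

u1 = B NAND A
u2 = u1 XOR B = (B NAND A) XOR B
u3 = u2 NAND A = ((B NAND A) XOR B) NAND A
u4 = u3 NAND C = (((B NAND A) XOR B) NAND A) NAND C
At A=0, B=0, C=1: circuit gives 0, formula gives 0.
At A=0, B=0, C=0: circuit gives 1, formula gives 1.
Agrees on all 8 inputs.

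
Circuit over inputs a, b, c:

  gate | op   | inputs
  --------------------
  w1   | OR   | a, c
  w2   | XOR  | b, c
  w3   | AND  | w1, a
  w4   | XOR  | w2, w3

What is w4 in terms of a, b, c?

(b XOR c) XOR ((a OR c) AND a)

w1 = a OR c
w2 = b XOR c
w3 = w1 AND a = (a OR c) AND a
w4 = w2 XOR w3 = (b XOR c) XOR ((a OR c) AND a)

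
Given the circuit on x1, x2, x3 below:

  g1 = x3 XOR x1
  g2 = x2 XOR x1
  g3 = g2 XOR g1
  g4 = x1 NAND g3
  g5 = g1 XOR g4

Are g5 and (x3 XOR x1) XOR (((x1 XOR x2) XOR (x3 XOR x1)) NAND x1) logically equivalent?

Yes

g1 = x3 XOR x1
g2 = x2 XOR x1
g3 = g2 XOR g1 = (x2 XOR x1) XOR (x3 XOR x1)
g4 = x1 NAND g3 = x1 NAND ((x2 XOR x1) XOR (x3 XOR x1))
g5 = g1 XOR g4 = (x3 XOR x1) XOR (x1 NAND ((x2 XOR x1) XOR (x3 XOR x1)))
At x1=0, x2=0, x3=1: circuit gives 0, formula gives 0.
At x1=0, x2=0, x3=0: circuit gives 1, formula gives 1.
Agrees on all 8 inputs.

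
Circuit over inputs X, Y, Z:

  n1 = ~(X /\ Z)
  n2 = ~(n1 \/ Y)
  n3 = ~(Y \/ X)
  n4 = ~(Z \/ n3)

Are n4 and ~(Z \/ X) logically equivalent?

n3 = ~(Y \/ X)
n4 = ~(Z \/ n3) = ~(Z \/ (~(Y \/ X)))
At X=0, Y=0, Z=0: circuit gives 0, formula gives 1.

No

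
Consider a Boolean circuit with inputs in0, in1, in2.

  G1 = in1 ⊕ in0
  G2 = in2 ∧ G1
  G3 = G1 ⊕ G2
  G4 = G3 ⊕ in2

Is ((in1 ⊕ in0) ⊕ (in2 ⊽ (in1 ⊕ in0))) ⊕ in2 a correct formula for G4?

G1 = in1 ⊕ in0
G2 = in2 ∧ G1 = in2 ∧ (in1 ⊕ in0)
G3 = G1 ⊕ G2 = (in1 ⊕ in0) ⊕ (in2 ∧ (in1 ⊕ in0))
G4 = G3 ⊕ in2 = ((in1 ⊕ in0) ⊕ (in2 ∧ (in1 ⊕ in0))) ⊕ in2
At in0=0, in1=0, in2=0: circuit gives 0, formula gives 1.

No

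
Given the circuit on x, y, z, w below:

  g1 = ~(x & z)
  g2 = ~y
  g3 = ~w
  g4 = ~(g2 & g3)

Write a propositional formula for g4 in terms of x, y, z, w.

~(~y & ~w)

g2 = ~y
g3 = ~w
g4 = ~(g2 & g3) = ~(~y & ~w)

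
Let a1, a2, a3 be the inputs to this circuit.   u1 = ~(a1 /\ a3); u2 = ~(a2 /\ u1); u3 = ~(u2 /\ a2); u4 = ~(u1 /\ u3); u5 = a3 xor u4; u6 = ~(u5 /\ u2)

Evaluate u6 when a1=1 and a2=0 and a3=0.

1

u1 = ~(1 /\ 0) = 1
u2 = ~(0 /\ 1) = 1
u3 = ~(1 /\ 0) = 1
u4 = ~(1 /\ 1) = 0
u5 = 0 xor 0 = 0
u6 = ~(0 /\ 1) = 1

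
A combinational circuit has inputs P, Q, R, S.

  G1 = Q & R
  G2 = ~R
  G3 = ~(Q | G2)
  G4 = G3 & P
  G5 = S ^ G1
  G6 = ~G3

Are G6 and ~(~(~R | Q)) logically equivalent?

Yes

G2 = ~R
G3 = ~(Q | G2) = ~(Q | ~R)
G6 = ~G3 = ~(~(Q | ~R))
At P=0, Q=0, R=1, S=0: circuit gives 0, formula gives 0.
At P=0, Q=0, R=0, S=0: circuit gives 1, formula gives 1.
Agrees on all 16 inputs.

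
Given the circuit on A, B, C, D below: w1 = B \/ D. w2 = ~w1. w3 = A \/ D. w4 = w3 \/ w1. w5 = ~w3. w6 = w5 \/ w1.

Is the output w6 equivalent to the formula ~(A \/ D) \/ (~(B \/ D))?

No

w1 = B \/ D
w3 = A \/ D
w5 = ~w3 = ~(A \/ D)
w6 = w5 \/ w1 = ~(A \/ D) \/ (B \/ D)
At A=0, B=0, C=0, D=1: circuit gives 1, formula gives 0.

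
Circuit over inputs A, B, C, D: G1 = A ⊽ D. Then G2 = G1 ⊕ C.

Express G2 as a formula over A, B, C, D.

G1 = A ⊽ D
G2 = G1 ⊕ C = (A ⊽ D) ⊕ C

(A ⊽ D) ⊕ C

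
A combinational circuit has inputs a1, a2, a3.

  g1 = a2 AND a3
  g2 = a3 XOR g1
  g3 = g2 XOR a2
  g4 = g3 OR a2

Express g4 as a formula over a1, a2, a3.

g1 = a2 AND a3
g2 = a3 XOR g1 = a3 XOR (a2 AND a3)
g3 = g2 XOR a2 = (a3 XOR (a2 AND a3)) XOR a2
g4 = g3 OR a2 = ((a3 XOR (a2 AND a3)) XOR a2) OR a2

((a3 XOR (a2 AND a3)) XOR a2) OR a2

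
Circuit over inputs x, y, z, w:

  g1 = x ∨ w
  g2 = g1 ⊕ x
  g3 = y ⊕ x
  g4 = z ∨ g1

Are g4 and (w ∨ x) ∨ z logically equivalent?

Yes

g1 = x ∨ w
g4 = z ∨ g1 = z ∨ (x ∨ w)
At x=0, y=0, z=0, w=0: circuit gives 0, formula gives 0.
At x=0, y=0, z=0, w=1: circuit gives 1, formula gives 1.
Agrees on all 16 inputs.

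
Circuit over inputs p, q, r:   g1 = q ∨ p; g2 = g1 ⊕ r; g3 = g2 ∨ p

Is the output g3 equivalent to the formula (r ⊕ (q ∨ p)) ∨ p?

g1 = q ∨ p
g2 = g1 ⊕ r = (q ∨ p) ⊕ r
g3 = g2 ∨ p = ((q ∨ p) ⊕ r) ∨ p
At p=0, q=0, r=0: circuit gives 0, formula gives 0.
At p=0, q=0, r=1: circuit gives 1, formula gives 1.
Agrees on all 8 inputs.

Yes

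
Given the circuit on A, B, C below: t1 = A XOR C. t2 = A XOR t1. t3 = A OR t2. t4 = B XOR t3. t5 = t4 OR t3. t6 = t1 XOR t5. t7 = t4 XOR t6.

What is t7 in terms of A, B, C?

(B XOR (A OR (A XOR (A XOR C)))) XOR ((A XOR C) XOR ((B XOR (A OR (A XOR (A XOR C)))) OR (A OR (A XOR (A XOR C)))))

t1 = A XOR C
t2 = A XOR t1 = A XOR (A XOR C)
t3 = A OR t2 = A OR (A XOR (A XOR C))
t4 = B XOR t3 = B XOR (A OR (A XOR (A XOR C)))
t5 = t4 OR t3 = (B XOR (A OR (A XOR (A XOR C)))) OR (A OR (A XOR (A XOR C)))
t6 = t1 XOR t5 = (A XOR C) XOR ((B XOR (A OR (A XOR (A XOR C)))) OR (A OR (A XOR (A XOR C))))
t7 = t4 XOR t6 = (B XOR (A OR (A XOR (A XOR C)))) XOR ((A XOR C) XOR ((B XOR (A OR (A XOR (A XOR C)))) OR (A OR (A XOR (A XOR C)))))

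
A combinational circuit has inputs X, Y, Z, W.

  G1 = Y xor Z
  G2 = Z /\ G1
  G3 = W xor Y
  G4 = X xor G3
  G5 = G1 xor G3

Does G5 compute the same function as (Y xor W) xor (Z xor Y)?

Yes

G1 = Y xor Z
G3 = W xor Y
G5 = G1 xor G3 = (Y xor Z) xor (W xor Y)
At X=0, Y=0, Z=0, W=0: circuit gives 0, formula gives 0.
At X=0, Y=0, Z=0, W=1: circuit gives 1, formula gives 1.
Agrees on all 16 inputs.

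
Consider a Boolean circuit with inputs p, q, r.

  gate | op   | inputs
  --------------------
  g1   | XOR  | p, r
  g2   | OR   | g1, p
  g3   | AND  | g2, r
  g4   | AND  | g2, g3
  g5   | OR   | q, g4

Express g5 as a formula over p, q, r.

g1 = p XOR r
g2 = g1 OR p = (p XOR r) OR p
g3 = g2 AND r = ((p XOR r) OR p) AND r
g4 = g2 AND g3 = ((p XOR r) OR p) AND (((p XOR r) OR p) AND r)
g5 = q OR g4 = q OR (((p XOR r) OR p) AND (((p XOR r) OR p) AND r))

q OR (((p XOR r) OR p) AND (((p XOR r) OR p) AND r))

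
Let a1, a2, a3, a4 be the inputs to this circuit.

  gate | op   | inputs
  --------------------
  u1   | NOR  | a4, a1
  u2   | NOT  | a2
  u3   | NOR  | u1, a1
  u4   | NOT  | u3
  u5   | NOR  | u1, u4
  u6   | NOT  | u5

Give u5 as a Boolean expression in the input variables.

(a4 NOR a1) NOR NOT ((a4 NOR a1) NOR a1)

u1 = a4 NOR a1
u3 = u1 NOR a1 = (a4 NOR a1) NOR a1
u4 = NOT u3 = NOT ((a4 NOR a1) NOR a1)
u5 = u1 NOR u4 = (a4 NOR a1) NOR NOT ((a4 NOR a1) NOR a1)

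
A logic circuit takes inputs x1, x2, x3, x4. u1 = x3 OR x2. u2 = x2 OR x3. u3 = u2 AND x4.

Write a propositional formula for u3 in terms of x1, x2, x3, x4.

u2 = x2 OR x3
u3 = u2 AND x4 = (x2 OR x3) AND x4

(x2 OR x3) AND x4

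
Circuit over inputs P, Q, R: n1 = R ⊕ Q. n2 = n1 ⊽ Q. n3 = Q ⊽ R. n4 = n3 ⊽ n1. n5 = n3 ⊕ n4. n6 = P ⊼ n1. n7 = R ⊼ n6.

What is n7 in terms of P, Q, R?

R ⊼ (P ⊼ (R ⊕ Q))

n1 = R ⊕ Q
n6 = P ⊼ n1 = P ⊼ (R ⊕ Q)
n7 = R ⊼ n6 = R ⊼ (P ⊼ (R ⊕ Q))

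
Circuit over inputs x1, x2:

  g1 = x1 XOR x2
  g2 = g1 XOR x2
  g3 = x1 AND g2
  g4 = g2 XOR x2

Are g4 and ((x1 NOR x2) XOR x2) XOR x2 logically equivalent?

No

g1 = x1 XOR x2
g2 = g1 XOR x2 = (x1 XOR x2) XOR x2
g4 = g2 XOR x2 = ((x1 XOR x2) XOR x2) XOR x2
At x1=0, x2=0: circuit gives 0, formula gives 1.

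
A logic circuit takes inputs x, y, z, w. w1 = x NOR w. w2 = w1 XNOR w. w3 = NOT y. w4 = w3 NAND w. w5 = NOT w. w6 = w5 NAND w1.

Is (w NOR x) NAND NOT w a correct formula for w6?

Yes

w1 = x NOR w
w5 = NOT w
w6 = w5 NAND w1 = NOT w NAND (x NOR w)
At x=0, y=0, z=0, w=0: circuit gives 0, formula gives 0.
At x=0, y=0, z=0, w=1: circuit gives 1, formula gives 1.
Agrees on all 16 inputs.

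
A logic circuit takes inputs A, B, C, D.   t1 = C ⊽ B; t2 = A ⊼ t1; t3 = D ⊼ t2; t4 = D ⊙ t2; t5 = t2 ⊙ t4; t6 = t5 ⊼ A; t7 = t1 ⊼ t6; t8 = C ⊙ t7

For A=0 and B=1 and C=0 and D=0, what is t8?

0

t1 = 0 ⊽ 1 = 0
t2 = 0 ⊼ 0 = 1
t4 = 0 ⊙ 1 = 0
t5 = 1 ⊙ 0 = 0
t6 = 0 ⊼ 0 = 1
t7 = 0 ⊼ 1 = 1
t8 = 0 ⊙ 1 = 0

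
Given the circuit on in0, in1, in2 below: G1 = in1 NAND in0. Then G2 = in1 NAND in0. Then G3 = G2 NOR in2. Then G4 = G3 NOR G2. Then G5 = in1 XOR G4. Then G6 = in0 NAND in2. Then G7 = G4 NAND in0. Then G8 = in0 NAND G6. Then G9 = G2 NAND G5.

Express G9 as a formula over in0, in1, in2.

G2 = in1 NAND in0
G3 = G2 NOR in2 = (in1 NAND in0) NOR in2
G4 = G3 NOR G2 = ((in1 NAND in0) NOR in2) NOR (in1 NAND in0)
G5 = in1 XOR G4 = in1 XOR (((in1 NAND in0) NOR in2) NOR (in1 NAND in0))
G9 = G2 NAND G5 = (in1 NAND in0) NAND (in1 XOR (((in1 NAND in0) NOR in2) NOR (in1 NAND in0)))

(in1 NAND in0) NAND (in1 XOR (((in1 NAND in0) NOR in2) NOR (in1 NAND in0)))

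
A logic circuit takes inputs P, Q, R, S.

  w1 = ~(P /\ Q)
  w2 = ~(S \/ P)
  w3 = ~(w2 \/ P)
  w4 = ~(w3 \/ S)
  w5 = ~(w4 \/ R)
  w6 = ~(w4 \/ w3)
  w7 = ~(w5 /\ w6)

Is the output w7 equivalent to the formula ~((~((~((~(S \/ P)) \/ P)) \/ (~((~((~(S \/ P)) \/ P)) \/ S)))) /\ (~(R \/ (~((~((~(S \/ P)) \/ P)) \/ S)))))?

Yes

w2 = ~(S \/ P)
w3 = ~(w2 \/ P) = ~((~(S \/ P)) \/ P)
w4 = ~(w3 \/ S) = ~((~((~(S \/ P)) \/ P)) \/ S)
w5 = ~(w4 \/ R) = ~((~((~((~(S \/ P)) \/ P)) \/ S)) \/ R)
w6 = ~(w4 \/ w3) = ~((~((~((~(S \/ P)) \/ P)) \/ S)) \/ (~((~(S \/ P)) \/ P)))
w7 = ~(w5 /\ w6) = ~((~((~((~((~(S \/ P)) \/ P)) \/ S)) \/ R)) /\ (~((~((~((~(S \/ P)) \/ P)) \/ S)) \/ (~((~(S \/ P)) \/ P)))))
At P=1, Q=0, R=0, S=1: circuit gives 0, formula gives 0.
At P=0, Q=0, R=0, S=0: circuit gives 1, formula gives 1.
Agrees on all 16 inputs.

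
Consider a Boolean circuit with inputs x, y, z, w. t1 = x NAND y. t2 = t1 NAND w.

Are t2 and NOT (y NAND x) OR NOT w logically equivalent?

Yes

t1 = x NAND y
t2 = t1 NAND w = (x NAND y) NAND w
At x=0, y=0, z=0, w=1: circuit gives 0, formula gives 0.
At x=0, y=0, z=0, w=0: circuit gives 1, formula gives 1.
Agrees on all 16 inputs.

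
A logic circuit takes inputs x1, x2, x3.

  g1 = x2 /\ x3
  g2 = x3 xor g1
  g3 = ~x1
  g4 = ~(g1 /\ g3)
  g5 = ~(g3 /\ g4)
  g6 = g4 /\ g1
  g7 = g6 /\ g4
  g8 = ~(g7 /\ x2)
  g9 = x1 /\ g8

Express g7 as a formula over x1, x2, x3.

((~((x2 /\ x3) /\ ~x1)) /\ (x2 /\ x3)) /\ (~((x2 /\ x3) /\ ~x1))

g1 = x2 /\ x3
g3 = ~x1
g4 = ~(g1 /\ g3) = ~((x2 /\ x3) /\ ~x1)
g6 = g4 /\ g1 = (~((x2 /\ x3) /\ ~x1)) /\ (x2 /\ x3)
g7 = g6 /\ g4 = ((~((x2 /\ x3) /\ ~x1)) /\ (x2 /\ x3)) /\ (~((x2 /\ x3) /\ ~x1))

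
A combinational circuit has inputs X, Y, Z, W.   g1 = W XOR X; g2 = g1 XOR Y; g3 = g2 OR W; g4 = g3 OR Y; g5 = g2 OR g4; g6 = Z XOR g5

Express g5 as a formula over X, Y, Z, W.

((W XOR X) XOR Y) OR ((((W XOR X) XOR Y) OR W) OR Y)

g1 = W XOR X
g2 = g1 XOR Y = (W XOR X) XOR Y
g3 = g2 OR W = ((W XOR X) XOR Y) OR W
g4 = g3 OR Y = (((W XOR X) XOR Y) OR W) OR Y
g5 = g2 OR g4 = ((W XOR X) XOR Y) OR ((((W XOR X) XOR Y) OR W) OR Y)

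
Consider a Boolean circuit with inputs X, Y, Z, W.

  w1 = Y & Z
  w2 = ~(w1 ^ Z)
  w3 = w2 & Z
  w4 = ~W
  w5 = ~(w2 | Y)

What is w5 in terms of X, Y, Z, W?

w1 = Y & Z
w2 = ~(w1 ^ Z) = ~((Y & Z) ^ Z)
w5 = ~(w2 | Y) = ~((~((Y & Z) ^ Z)) | Y)

~((~((Y & Z) ^ Z)) | Y)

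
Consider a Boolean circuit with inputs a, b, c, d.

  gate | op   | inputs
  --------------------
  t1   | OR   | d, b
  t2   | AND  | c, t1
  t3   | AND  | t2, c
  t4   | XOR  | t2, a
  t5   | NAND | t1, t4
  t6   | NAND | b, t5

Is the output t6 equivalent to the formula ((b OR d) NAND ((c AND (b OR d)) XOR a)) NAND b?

Yes

t1 = d OR b
t2 = c AND t1 = c AND (d OR b)
t4 = t2 XOR a = (c AND (d OR b)) XOR a
t5 = t1 NAND t4 = (d OR b) NAND ((c AND (d OR b)) XOR a)
t6 = b NAND t5 = b NAND ((d OR b) NAND ((c AND (d OR b)) XOR a))
At a=0, b=1, c=0, d=0: circuit gives 0, formula gives 0.
At a=0, b=0, c=0, d=0: circuit gives 1, formula gives 1.
Agrees on all 16 inputs.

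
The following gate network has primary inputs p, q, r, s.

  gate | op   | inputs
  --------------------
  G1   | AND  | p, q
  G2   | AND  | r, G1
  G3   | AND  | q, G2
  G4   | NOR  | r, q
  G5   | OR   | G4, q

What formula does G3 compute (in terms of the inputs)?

G1 = p AND q
G2 = r AND G1 = r AND (p AND q)
G3 = q AND G2 = q AND (r AND (p AND q))

q AND (r AND (p AND q))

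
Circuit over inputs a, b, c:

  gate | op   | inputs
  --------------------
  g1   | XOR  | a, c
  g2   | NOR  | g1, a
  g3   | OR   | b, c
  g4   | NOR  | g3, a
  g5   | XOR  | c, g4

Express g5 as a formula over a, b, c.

c XOR ((b OR c) NOR a)

g3 = b OR c
g4 = g3 NOR a = (b OR c) NOR a
g5 = c XOR g4 = c XOR ((b OR c) NOR a)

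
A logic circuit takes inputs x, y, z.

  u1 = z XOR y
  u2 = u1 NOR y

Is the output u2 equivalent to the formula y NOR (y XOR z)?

Yes

u1 = z XOR y
u2 = u1 NOR y = (z XOR y) NOR y
At x=0, y=0, z=1: circuit gives 0, formula gives 0.
At x=0, y=0, z=0: circuit gives 1, formula gives 1.
Agrees on all 8 inputs.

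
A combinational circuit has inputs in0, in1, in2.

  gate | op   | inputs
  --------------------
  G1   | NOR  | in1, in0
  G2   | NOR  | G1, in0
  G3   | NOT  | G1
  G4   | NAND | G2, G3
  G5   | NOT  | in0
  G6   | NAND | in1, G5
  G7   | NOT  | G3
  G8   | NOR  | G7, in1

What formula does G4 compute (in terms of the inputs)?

((in1 NOR in0) NOR in0) NAND NOT (in1 NOR in0)

G1 = in1 NOR in0
G2 = G1 NOR in0 = (in1 NOR in0) NOR in0
G3 = NOT G1 = NOT (in1 NOR in0)
G4 = G2 NAND G3 = ((in1 NOR in0) NOR in0) NAND NOT (in1 NOR in0)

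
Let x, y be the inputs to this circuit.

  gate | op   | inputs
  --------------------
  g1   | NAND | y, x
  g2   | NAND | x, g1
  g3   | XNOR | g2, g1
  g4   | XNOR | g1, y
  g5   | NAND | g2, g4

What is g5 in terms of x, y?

(x NAND (y NAND x)) NAND ((y NAND x) XNOR y)

g1 = y NAND x
g2 = x NAND g1 = x NAND (y NAND x)
g4 = g1 XNOR y = (y NAND x) XNOR y
g5 = g2 NAND g4 = (x NAND (y NAND x)) NAND ((y NAND x) XNOR y)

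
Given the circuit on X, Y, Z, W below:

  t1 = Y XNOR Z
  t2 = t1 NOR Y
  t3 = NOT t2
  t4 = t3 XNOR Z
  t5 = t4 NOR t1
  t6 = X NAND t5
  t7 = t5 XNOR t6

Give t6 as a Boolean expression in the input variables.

t1 = Y XNOR Z
t2 = t1 NOR Y = (Y XNOR Z) NOR Y
t3 = NOT t2 = NOT ((Y XNOR Z) NOR Y)
t4 = t3 XNOR Z = NOT ((Y XNOR Z) NOR Y) XNOR Z
t5 = t4 NOR t1 = (NOT ((Y XNOR Z) NOR Y) XNOR Z) NOR (Y XNOR Z)
t6 = X NAND t5 = X NAND ((NOT ((Y XNOR Z) NOR Y) XNOR Z) NOR (Y XNOR Z))

X NAND ((NOT ((Y XNOR Z) NOR Y) XNOR Z) NOR (Y XNOR Z))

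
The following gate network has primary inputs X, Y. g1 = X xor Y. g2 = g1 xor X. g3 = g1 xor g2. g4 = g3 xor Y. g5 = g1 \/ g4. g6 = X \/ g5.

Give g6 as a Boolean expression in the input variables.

X \/ ((X xor Y) \/ (((X xor Y) xor ((X xor Y) xor X)) xor Y))

g1 = X xor Y
g2 = g1 xor X = (X xor Y) xor X
g3 = g1 xor g2 = (X xor Y) xor ((X xor Y) xor X)
g4 = g3 xor Y = ((X xor Y) xor ((X xor Y) xor X)) xor Y
g5 = g1 \/ g4 = (X xor Y) \/ (((X xor Y) xor ((X xor Y) xor X)) xor Y)
g6 = X \/ g5 = X \/ ((X xor Y) \/ (((X xor Y) xor ((X xor Y) xor X)) xor Y))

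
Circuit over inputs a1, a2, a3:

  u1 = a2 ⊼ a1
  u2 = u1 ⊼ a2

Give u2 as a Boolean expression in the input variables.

(a2 ⊼ a1) ⊼ a2

u1 = a2 ⊼ a1
u2 = u1 ⊼ a2 = (a2 ⊼ a1) ⊼ a2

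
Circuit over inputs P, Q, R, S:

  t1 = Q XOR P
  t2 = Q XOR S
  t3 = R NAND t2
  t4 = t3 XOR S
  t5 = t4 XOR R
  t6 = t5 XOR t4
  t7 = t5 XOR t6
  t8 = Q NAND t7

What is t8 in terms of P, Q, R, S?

t2 = Q XOR S
t3 = R NAND t2 = R NAND (Q XOR S)
t4 = t3 XOR S = (R NAND (Q XOR S)) XOR S
t5 = t4 XOR R = ((R NAND (Q XOR S)) XOR S) XOR R
t6 = t5 XOR t4 = (((R NAND (Q XOR S)) XOR S) XOR R) XOR ((R NAND (Q XOR S)) XOR S)
t7 = t5 XOR t6 = (((R NAND (Q XOR S)) XOR S) XOR R) XOR ((((R NAND (Q XOR S)) XOR S) XOR R) XOR ((R NAND (Q XOR S)) XOR S))
t8 = Q NAND t7 = Q NAND ((((R NAND (Q XOR S)) XOR S) XOR R) XOR ((((R NAND (Q XOR S)) XOR S) XOR R) XOR ((R NAND (Q XOR S)) XOR S)))

Q NAND ((((R NAND (Q XOR S)) XOR S) XOR R) XOR ((((R NAND (Q XOR S)) XOR S) XOR R) XOR ((R NAND (Q XOR S)) XOR S)))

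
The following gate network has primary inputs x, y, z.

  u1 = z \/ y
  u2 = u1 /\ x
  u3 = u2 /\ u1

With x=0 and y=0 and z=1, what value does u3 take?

0

u1 = 1 \/ 0 = 1
u2 = 1 /\ 0 = 0
u3 = 0 /\ 1 = 0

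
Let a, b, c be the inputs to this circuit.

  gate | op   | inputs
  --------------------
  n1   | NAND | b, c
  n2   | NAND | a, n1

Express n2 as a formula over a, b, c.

n1 = b NAND c
n2 = a NAND n1 = a NAND (b NAND c)

a NAND (b NAND c)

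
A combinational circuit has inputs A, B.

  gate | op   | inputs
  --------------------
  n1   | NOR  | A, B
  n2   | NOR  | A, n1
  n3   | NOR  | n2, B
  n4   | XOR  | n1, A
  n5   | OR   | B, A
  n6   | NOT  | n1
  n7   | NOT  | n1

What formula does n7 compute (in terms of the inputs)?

n1 = A NOR B
n7 = NOT n1 = NOT (A NOR B)

NOT (A NOR B)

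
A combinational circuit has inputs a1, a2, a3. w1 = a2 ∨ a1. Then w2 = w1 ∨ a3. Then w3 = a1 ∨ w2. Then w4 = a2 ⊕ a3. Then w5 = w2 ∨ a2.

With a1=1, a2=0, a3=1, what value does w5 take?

1

w1 = 0 ∨ 1 = 1
w2 = 1 ∨ 1 = 1
w5 = 1 ∨ 0 = 1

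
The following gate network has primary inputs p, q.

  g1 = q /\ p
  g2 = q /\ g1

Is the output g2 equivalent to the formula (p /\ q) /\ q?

g1 = q /\ p
g2 = q /\ g1 = q /\ (q /\ p)
At p=0, q=0: circuit gives 0, formula gives 0.
At p=1, q=1: circuit gives 1, formula gives 1.
Agrees on all 4 inputs.

Yes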